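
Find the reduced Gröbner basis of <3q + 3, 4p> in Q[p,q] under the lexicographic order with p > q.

G = {p, q + 1}

f_1 = 3q + 3, LT = q.
f_2 = 4p, LT = p.

S(f_1,f_2): leading monomials are coprime, so the S-polynomial reduces to 0 (Buchberger's first criterion).
Every S-polynomial of the final basis reduces to 0, so we have a Gröbner basis.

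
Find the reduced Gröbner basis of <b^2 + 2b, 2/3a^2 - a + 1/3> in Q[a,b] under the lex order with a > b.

G = {a^2 - 3/2a + 1/2, b^2 + 2b}

f_1 = b^2 + 2b, LT = b^2.
f_2 = 2/3a^2 - a + 1/3, LT = a^2.

The S-polynomials (S(f_1,f_2)) all reduce to 0 modulo the current basis, so we have a Gröbner basis.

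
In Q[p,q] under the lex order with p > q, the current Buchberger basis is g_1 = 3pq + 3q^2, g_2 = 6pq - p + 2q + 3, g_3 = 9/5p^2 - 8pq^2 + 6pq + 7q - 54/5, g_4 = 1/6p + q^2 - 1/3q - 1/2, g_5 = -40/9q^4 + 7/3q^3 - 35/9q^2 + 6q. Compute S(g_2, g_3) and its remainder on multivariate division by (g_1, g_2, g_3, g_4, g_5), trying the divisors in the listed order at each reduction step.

S(g_2, g_3) = -1/6p^2 + 40/9pq^3 - 10/3pq^2 + 1/3pq + 1/2p - 35/9q^2 + 6q; remainder on division = 47/27q^3 - 35/9q^2 + 89/54q + 1/2.

lcm(LM(g_2), LM(g_3)) = p^2q.
S = (lcm/LT(g_2))·g_2 − (lcm/LT(g_3))·g_3 = -1/6p^2 + 40/9pq^3 - 10/3pq^2 + 1/3pq + 1/2p - 35/9q^2 + 6q.
Reduce S modulo (g_1, g_2, g_3, g_4, g_5) in that order:
  leading term p^2: subtract (-5/54)·g_3 from -1/6p^2 + 40/9pq^3 - 10/3pq^2 + 1/3pq + 1/2p - 35/9q^2 + 6q → 40/9pq^3 - 110/27pq^2 + 8/9pq + 1/2p - 35/9q^2 + 359/54q - 1
  leading term pq^3: subtract (40/27q^2)·g_1 from 40/9pq^3 - 110/27pq^2 + 8/9pq + 1/2p - 35/9q^2 + 359/54q - 1 → -110/27pq^2 + 8/9pq + 1/2p - 40/9q^4 - 35/9q^2 + 359/54q - 1
  leading term pq^2: subtract (-110/81q)·g_1 from -110/27pq^2 + 8/9pq + 1/2p - 40/9q^4 - 35/9q^2 + 359/54q - 1 → 8/9pq + 1/2p - 40/9q^4 + 110/27q^3 - 35/9q^2 + 359/54q - 1
  leading term pq: subtract (8/27)·g_1 from 8/9pq + 1/2p - 40/9q^4 + 110/27q^3 - 35/9q^2 + 359/54q - 1 → 1/2p - 40/9q^4 + 110/27q^3 - 43/9q^2 + 359/54q - 1
  leading term p: subtract (3)·g_4 from 1/2p - 40/9q^4 + 110/27q^3 - 43/9q^2 + 359/54q - 1 → -40/9q^4 + 110/27q^3 - 70/9q^2 + 413/54q + 1/2
  leading term q^4: subtract (1)·g_5 from -40/9q^4 + 110/27q^3 - 70/9q^2 + 413/54q + 1/2 → 47/27q^3 - 35/9q^2 + 89/54q + 1/2
  leading term q^3: no divisor's leading term divides it; move 47/27q^3 to the remainder.
  leading term q^2: no divisor's leading term divides it; move -35/9q^2 to the remainder.
  leading term q: no divisor's leading term divides it; move 89/54q to the remainder.
  leading term 1: no divisor's leading term divides it; move 1/2 to the remainder.
The remainder 47/27q^3 - 35/9q^2 + 89/54q + 1/2 is nonzero, so it would be added as the next basis element.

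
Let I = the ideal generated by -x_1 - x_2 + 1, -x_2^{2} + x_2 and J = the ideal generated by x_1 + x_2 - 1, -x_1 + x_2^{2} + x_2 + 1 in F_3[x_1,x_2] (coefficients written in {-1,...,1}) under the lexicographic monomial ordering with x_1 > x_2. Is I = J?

Since reduced Gröbner bases are canonical representatives of ideals under a given ordering, it suffices to compute and compare them.
Buchberger on the first generating set:
f_1 = -x_1 - x_2 + 1, LT = x_1.
f_2 = -x_2^{2} + x_2, LT = x_2^{2}.

The S-polynomials (S(f_1,f_2)) all reduce to 0 modulo the current basis, so we have a Gröbner basis.
Inter-reduce: drop elements whose leading term is divisible by another's, tail-reduce, and make monic.
Reduced Gröbner basis: {x_1 + x_2 - 1, x_2^{2} - x_2}.

Buchberger on the second generating set:
h_1 = x_1 + x_2 - 1, LT = x_1.
h_2 = -x_1 + x_2^{2} + x_2 + 1, LT = x_1.

S(h_1,h_2): lcm = x_1. S = x_2^{2} - x_2.
  reduce S modulo (h_1, h_2):
  remainder x_2^{2} - x_2 ≠ 0; add k_3 = x_2^{2} - x_2 to the basis.

The other S-polynomials (S(h_1,k_3), S(h_2,k_3)) all reduce to 0 modulo the current basis, so we have a Gröbner basis.
Inter-reduce: drop elements whose leading term is divisible by another's, tail-reduce, and make monic.
Reduced Gröbner basis: {x_1 + x_2 - 1, x_2^{2} - x_2}.

Same reduced basis, so the two generating sets span the same ideal.

Yes, the ideals are equal.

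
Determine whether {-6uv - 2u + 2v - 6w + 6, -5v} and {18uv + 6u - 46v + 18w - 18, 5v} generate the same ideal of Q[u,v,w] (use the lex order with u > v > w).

Yes, the ideals are equal.

Two ideals are equal iff their reduced Gröbner bases coincide (the reduced basis is unique for a fixed ordering).
Buchberger on the first generating set:
f_1 = -6uv - 2u + 2v - 6w + 6, LT = uv.
f_2 = -5v, LT = v.

S(f_1,f_2): lcm = uv. S = \tfrac{1}{3}u - \tfrac{1}{3}v + w - 1.
  reduce S modulo (f_1, f_2):
  remainder \tfrac{1}{3}u + w - 1 ≠ 0; add g_3 = \tfrac{1}{3}u + w - 1 to the basis.

The other S-polynomials (S(f_1,g_3), S(f_2,g_3)) all reduce to 0 modulo the current basis, so we have a Gröbner basis.
Inter-reduce: drop elements whose leading term is divisible by another's, tail-reduce, and make monic.
Reduced Gröbner basis: {u + 3w - 3, v}.

Buchberger on the second generating set:
h_1 = 18uv + 6u - 46v + 18w - 18, LT = uv.
h_2 = 5v, LT = v.

S(h_1,h_2): lcm = uv. S = \tfrac{1}{3}u - \tfrac{23}{9}v + w - 1.
  reduce S modulo (h_1, h_2):
  remainder \tfrac{1}{3}u + w - 1 ≠ 0; add k_3 = \tfrac{1}{3}u + w - 1 to the basis.

The other S-polynomials (S(h_1,k_3), S(h_2,k_3)) all reduce to 0 modulo the current basis, so we have a Gröbner basis.
Inter-reduce: drop elements whose leading term is divisible by another's, tail-reduce, and make monic.
Reduced Gröbner basis: {u + 3w - 3, v}.

The two bases agree; hence the ideals are identical.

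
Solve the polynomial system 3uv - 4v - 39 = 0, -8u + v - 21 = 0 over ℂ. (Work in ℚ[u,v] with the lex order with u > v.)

{(-3, -3), (41/24, 104/3)}

Compute a lex Gröbner basis by Buchberger's algorithm.
f_1 = 3uv - 4v - 39, LT = uv.
f_2 = -8u + v - 21, LT = u.

S(f_1,f_2): lcm = uv. S = ⅛v² - 95/24v - 13.
  leading term v²: no divisor's leading term divides it; move ⅛v² to the remainder.
  leading term v: no divisor's leading term divides it; move -95/24v to the remainder.
  leading term 1: no divisor's leading term divides it; move -13 to the remainder.
  remainder ⅛v² - 95/24v - 13 ≠ 0; add h_3 = ⅛v² - 95/24v - 13 to the basis.

The other S-polynomials (S(f_1,h_3), S(f_2,h_3)) all reduce to 0 modulo the current basis, so we have a Gröbner basis.
Inter-reduce: drop elements whose leading term is divisible by another's, tail-reduce, and make monic.
Reduced Gröbner basis: {u - ⅛v + 21/8, v² - 95/3v - 104}.

Since the basis is lex-ordered, v² - 95/3v - 104 is univariate in v. Its roots are {-3, 104/3}. Back-substituting each root into the other basis elements fixes the other coordinates.
  v = -3: the earlier basis element becomes u + 3 = 0, giving u = -3 — point (-3, -3).
  v = 104/3: the earlier basis element becomes u - 41/24 = 0, giving u = 41/24 — point (41/24, 104/3).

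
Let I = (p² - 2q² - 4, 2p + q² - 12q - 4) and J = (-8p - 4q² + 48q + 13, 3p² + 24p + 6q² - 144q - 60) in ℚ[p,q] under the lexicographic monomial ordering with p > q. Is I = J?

No, the ideals differ.

Two ideals are equal iff their reduced Gröbner bases coincide (the reduced basis is unique for a fixed ordering).
Buchberger on the first generating set:
f_1 = p² - 2q² - 4, LT = p².
f_2 = 2p + q² - 12q - 4, LT = p.

S(f_1,f_2): lcm = p². S = -½pq² + 6pq + 2p - 2q² - 4.
  leading term pq²: subtract (-¼q²)·f_2 from -½pq² + 6pq + 2p - 2q² - 4 → 6pq + 2p + ¼q⁴ - 3q³ - 3q² - 4
  leading term pq: subtract (3q)·f_2 from 6pq + 2p + ¼q⁴ - 3q³ - 3q² - 4 → 2p + ¼q⁴ - 6q³ + 33q² + 12q - 4
  leading term p: subtract (1)·f_2 from 2p + ¼q⁴ - 6q³ + 33q² + 12q - 4 → ¼q⁴ - 6q³ + 32q² + 24q
  leading term q⁴: no divisor's leading term divides it; move ¼q⁴ to the remainder.
  leading term q³: no divisor's leading term divides it; move -6q³ to the remainder.
  leading term q²: no divisor's leading term divides it; move 32q² to the remainder.
  leading term q: no divisor's leading term divides it; move 24q to the remainder.
  remainder ¼q⁴ - 6q³ + 32q² + 24q ≠ 0; add g_3 = ¼q⁴ - 6q³ + 32q² + 24q to the basis.

The other S-polynomials (S(f_1,g_3), S(f_2,g_3)) all reduce to 0 modulo the current basis, so we have a Gröbner basis.
Inter-reduce: drop elements whose leading term is divisible by another's, tail-reduce, and make monic.
Reduced Gröbner basis: {p + ½q² - 6q - 2, q⁴ - 24q³ + 128q² + 96q}.

Buchberger on the second generating set:
h_1 = -8p - 4q² + 48q + 13, LT = p.
h_2 = 3p² + 24p + 6q² - 144q - 60, LT = p².

S(h_1,h_2): lcm = p². S = ½pq² - 6pq - 77/8p - 2q² + 48q + 20.
  leading term pq²: subtract (-1/16q²)·h_1 from ½pq² - 6pq - 77/8p - 2q² + 48q + 20 → -6pq - 77/8p - ¼q⁴ + 3q³ - 19/16q² + 48q + 20
  leading term pq: subtract (¾q)·h_1 from -6pq - 77/8p - ¼q⁴ + 3q³ - 19/16q² + 48q + 20 → -77/8p - ¼q⁴ + 6q³ - 595/16q² + 153/4q + 20
  leading term p: subtract (77/64)·h_1 from -77/8p - ¼q⁴ + 6q³ - 595/16q² + 153/4q + 20 → -¼q⁴ + 6q³ - 259/8q² - 39/2q + 279/64
  leading term q⁴: no divisor's leading term divides it; move -¼q⁴ to the remainder.
  leading term q³: no divisor's leading term divides it; move 6q³ to the remainder.
  leading term q²: no divisor's leading term divides it; move -259/8q² to the remainder.
  leading term q: no divisor's leading term divides it; move -39/2q to the remainder.
  leading term 1: no divisor's leading term divides it; move 279/64 to the remainder.
  remainder -¼q⁴ + 6q³ - 259/8q² - 39/2q + 279/64 ≠ 0; add k_3 = -¼q⁴ + 6q³ - 259/8q² - 39/2q + 279/64 to the basis.

The other S-polynomials (S(h_1,k_3), S(h_2,k_3)) all reduce to 0 modulo the current basis, so we have a Gröbner basis.
Inter-reduce: drop elements whose leading term is divisible by another's, tail-reduce, and make monic.
Reduced Gröbner basis: {p + ½q² - 6q - 13/8, q⁴ - 24q³ + 259/2q² + 78q - 279/16}.

Since the reduced bases disagree, the two ideals are not the same.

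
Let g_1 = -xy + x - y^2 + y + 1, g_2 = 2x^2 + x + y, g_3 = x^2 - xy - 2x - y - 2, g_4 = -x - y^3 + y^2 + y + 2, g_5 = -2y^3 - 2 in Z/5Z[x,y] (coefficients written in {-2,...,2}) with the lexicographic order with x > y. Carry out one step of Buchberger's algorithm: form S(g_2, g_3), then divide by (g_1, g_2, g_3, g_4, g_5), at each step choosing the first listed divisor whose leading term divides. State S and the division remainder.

lcm(LM(g_2), LM(g_3)) = x^2.
S = (lcm/LT(g_2))·g_2 − (lcm/LT(g_3))·g_3 = xy - y + 2.
Reduce S modulo (g_1, g_2, g_3, g_4, g_5) in that order:
  leading term xy: subtract (-1)·g_1 from xy - y + 2 → x - y^2 - 2
  leading term x: subtract (-1)·g_4 from x - y^2 - 2 → -y^3 + y
  leading term y^3: subtract (-2)·g_5 from -y^3 + y → y + 1
  leading term y: no divisor's leading term divides it; move y to the remainder.
  leading term 1: no divisor's leading term divides it; move 1 to the remainder.
The remainder y + 1 is nonzero, so it would be added as the next basis element.

S(g_2, g_3) = xy - y + 2; remainder on division = y + 1.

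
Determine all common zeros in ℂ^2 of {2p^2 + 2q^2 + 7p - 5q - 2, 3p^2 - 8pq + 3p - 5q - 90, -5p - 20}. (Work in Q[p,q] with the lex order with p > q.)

Compute a lex Gröbner basis by Buchberger's algorithm.
f_1 = 2p^2 + 7p + 2q^2 - 5q - 2, LT = p^2.
f_2 = 3p^2 - 8pq + 3p - 5q - 90, LT = p^2.
f_3 = -5p - 20, LT = p.

S(f_1,f_2): lcm = p^2. S = 8/3pq + 5/2p + q^2 - 5/6q + 29.
  reduce S modulo (f_1, f_2, f_3):
  remainder q^2 - 23/2q + 19 ≠ 0; add h_4 = q^2 - 23/2q + 19 to the basis.

S(f_1,f_3): lcm = p^2. S = -1/2p + q^2 - 5/2q - 1.
  reduce S modulo (f_1, f_2, f_3, h_4):
  remainder 9q - 18 ≠ 0; add h_5 = 9q - 18 to the basis.

The other S-polynomials (S(f_2,f_3), S(f_1,h_4), S(f_2,h_4), S(f_3,h_4), S(f_1,h_5), S(f_2,h_5), S(f_3,h_5), S(h_4,h_5)) all reduce to 0 modulo the current basis, so we have a Gröbner basis.
Inter-reduce: drop elements whose leading term is divisible by another's, tail-reduce, and make monic.
Reduced Gröbner basis: {p + 4, q - 2}.

The lex basis is triangular: the last element involves only q. Solving q - 2 = 0 gives q ∈ {2}; substituting each value into the earlier elements determines the remaining variables.
  q = 2: the earlier basis element becomes p + 4 = 0, giving p = -4 — point (-4, 2).

{(-4, 2)}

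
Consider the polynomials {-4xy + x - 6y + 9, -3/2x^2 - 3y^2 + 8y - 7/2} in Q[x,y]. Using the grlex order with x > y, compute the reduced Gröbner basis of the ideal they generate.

Buchberger's algorithm terminates because the ascending chain of leading-term ideals stabilizes.

f_1 = -4xy + x - 6y + 9, LT = xy.
f_2 = -3/2x^2 - 3y^2 + 8y - 7/2, LT = x^2.

S(f_1,f_2): lcm = x^2y. S = -2y^3 - 1/4x^2 + 3/2xy + 16/3y^2 - 9/4x - 7/3y.
  leading term y^3: no divisor's leading term divides it; move -2y^3 to the remainder.
  leading term x^2: subtract (1/6)·f_2 from -1/4x^2 + 3/2xy + 16/3y^2 - 9/4x - 7/3y → 3/2xy + 35/6y^2 - 9/4x - 11/3y + 7/12
  leading term xy: subtract (-3/8)·f_1 from 3/2xy + 35/6y^2 - 9/4x - 11/3y + 7/12 → 35/6y^2 - 15/8x - 71/12y + 95/24
  leading term y^2: no divisor's leading term divides it; move 35/6y^2 to the remainder.
  leading term x: no divisor's leading term divides it; move -15/8x to the remainder.
  leading term y: no divisor's leading term divides it; move -71/12y to the remainder.
  leading term 1: no divisor's leading term divides it; move 95/24 to the remainder.
  remainder -2y^3 + 35/6y^2 - 15/8x - 71/12y + 95/24 ≠ 0; add g_3 = -2y^3 + 35/6y^2 - 15/8x - 71/12y + 95/24 to the basis.

The other S-polynomials (S(f_1,g_3), S(f_2,g_3)) all reduce to 0 modulo the current basis, so we have a Gröbner basis.

G = {y^3 - 35/12y^2 + 15/16x + 71/24y - 95/48, x^2 + 2y^2 - 16/3y + 7/3, xy - 1/4x + 3/2y - 9/4}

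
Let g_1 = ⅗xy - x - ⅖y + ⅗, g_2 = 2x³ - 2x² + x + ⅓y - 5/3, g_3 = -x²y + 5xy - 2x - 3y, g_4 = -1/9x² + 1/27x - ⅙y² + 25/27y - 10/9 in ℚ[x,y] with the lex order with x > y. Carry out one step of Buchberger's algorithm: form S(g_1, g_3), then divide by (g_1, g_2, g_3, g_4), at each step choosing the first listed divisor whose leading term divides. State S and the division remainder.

S(g_1, g_3) = -5/3x² + 13/3xy - x - 3y; remainder on division = 17/3x + 5/2y² - 14y + 37/3.

lcm(LM(g_1), LM(g_3)) = x²y.
S = (lcm/LT(g_1))·g_1 − (lcm/LT(g_3))·g_3 = -5/3x² + 13/3xy - x - 3y.
Reduce S modulo (g_1, g_2, g_3, g_4) in that order:
  leading term x²: subtract (15)·g_4 from -5/3x² + 13/3xy - x - 3y → 13/3xy - 14/9x + 5/2y² - 152/9y + 50/3
  leading term xy: subtract (65/9)·g_1 from 13/3xy - 14/9x + 5/2y² - 152/9y + 50/3 → 17/3x + 5/2y² - 14y + 37/3
  leading term x: no divisor's leading term divides it; move 17/3x to the remainder.
  leading term y²: no divisor's leading term divides it; move 5/2y² to the remainder.
  leading term y: no divisor's leading term divides it; move -14y to the remainder.
  leading term 1: no divisor's leading term divides it; move 37/3 to the remainder.
The remainder 17/3x + 5/2y² - 14y + 37/3 is nonzero, so it would be added as the next basis element.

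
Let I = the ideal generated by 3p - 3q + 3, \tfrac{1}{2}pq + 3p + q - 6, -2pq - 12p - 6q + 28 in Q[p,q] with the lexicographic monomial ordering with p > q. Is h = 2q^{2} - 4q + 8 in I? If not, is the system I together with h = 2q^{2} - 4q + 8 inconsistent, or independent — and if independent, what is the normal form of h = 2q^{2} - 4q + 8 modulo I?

First compute the reduced Gröbner basis of I by Buchberger's algorithm.
f_1 = 3p - 3q + 3, LT = p.
f_2 = \tfrac{1}{2}pq + 3p + q - 6, LT = pq.
f_3 = -2pq - 12p - 6q + 28, LT = pq.

S(f_1,f_2): lcm = pq. S = -6p - q^{2} - q + 12.
  reduce S modulo (f_1, f_2, f_3):
  remainder -q^{2} - 7q + 18 ≠ 0; add k_4 = -q^{2} - 7q + 18 to the basis.

S(f_1,f_3): lcm = pq. S = -6p - q^{2} - 2q + 14.
  reduce S modulo (f_1, f_2, f_3, k_4):
  remainder -q + 2 ≠ 0; add k_5 = -q + 2 to the basis.

The other S-polynomials (S(f_2,f_3), S(f_1,k_4), S(f_2,k_4), S(f_3,k_4), S(f_1,k_5), S(f_2,k_5), S(f_3,k_5), S(k_4,k_5)) all reduce to 0 modulo the current basis, so we have a Gröbner basis.
Inter-reduce: drop elements whose leading term is divisible by another's, tail-reduce, and make monic.
Reduced Gröbner basis: {p - 1, q - 2}.
Label its elements g_1 = p - 1, g_2 = q - 2.

Reduce h = 2q^{2} - 4q + 8 modulo G:
  leading term q^{2}: subtract (2q)·g_2 from 2q^{2} - 4q + 8 → 8
  leading term 1: no divisor's leading term divides it; move 8 to the remainder.
  normal form = 8.
The normal form is nonzero, so h ∉ I. Since h minus its normal form lies in I, I + (h) = I + (r) where r = 8; decide whether this ideal is the whole ring.
Here r = 8 is a nonzero constant, hence a unit: 1 ∈ I + (h), the Gröbner basis of I + (h) is {1}, and the enlarged system has no common solution — adjoining h is inconsistent.

Adjoining 2q^{2} - 4q + 8 makes the ideal the whole ring: the system is inconsistent.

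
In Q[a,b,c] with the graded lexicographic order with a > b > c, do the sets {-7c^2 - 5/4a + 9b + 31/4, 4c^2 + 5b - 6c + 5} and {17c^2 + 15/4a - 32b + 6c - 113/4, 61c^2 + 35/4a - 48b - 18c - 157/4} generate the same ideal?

Since reduced Gröbner bases are canonical representatives of ideals under a given ordering, it suffices to compute and compare them.
Buchberger on the first generating set:
f_1 = -7c^2 - 5/4a + 9b + 31/4, LT = c^2.
f_2 = 4c^2 + 5b - 6c + 5, LT = c^2.

S(f_1,f_2): lcm = c^2. S = 5/28a - 71/28b + 3/2c - 33/14.
  leading term a: no divisor's leading term divides it; move 5/28a to the remainder.
  leading term b: no divisor's leading term divides it; move -71/28b to the remainder.
  leading term c: no divisor's leading term divides it; move 3/2c to the remainder.
  leading term 1: no divisor's leading term divides it; move -33/14 to the remainder.
  remainder 5/28a - 71/28b + 3/2c - 33/14 ≠ 0; add g_3 = 5/28a - 71/28b + 3/2c - 33/14 to the basis.

The other S-polynomials (S(f_1,g_3), S(f_2,g_3)) all reduce to 0 modulo the current basis, so we have a Gröbner basis.
Inter-reduce: drop elements whose leading term is divisible by another's, tail-reduce, and make monic.
Reduced Gröbner basis: {c^2 + 5/4b - 3/2c + 5/4, a - 71/5b + 42/5c - 66/5}.

Buchberger on the second generating set:
h_1 = 17c^2 + 15/4a - 32b + 6c - 113/4, LT = c^2.
h_2 = 61c^2 + 35/4a - 48b - 18c - 157/4, LT = c^2.

S(h_1,h_2): lcm = c^2. S = 80/1037a - 1136/1037b + 672/1037c - 1056/1037.
  leading term a: no divisor's leading term divides it; move 80/1037a to the remainder.
  leading term b: no divisor's leading term divides it; move -1136/1037b to the remainder.
  leading term c: no divisor's leading term divides it; move 672/1037c to the remainder.
  leading term 1: no divisor's leading term divides it; move -1056/1037 to the remainder.
  remainder 80/1037a - 1136/1037b + 672/1037c - 1056/1037 ≠ 0; add k_3 = 80/1037a - 1136/1037b + 672/1037c - 1056/1037 to the basis.

The other S-polynomials (S(h_1,k_3), S(h_2,k_3)) all reduce to 0 modulo the current basis, so we have a Gröbner basis.
Inter-reduce: drop elements whose leading term is divisible by another's, tail-reduce, and make monic.
Reduced Gröbner basis: {c^2 + 5/4b - 3/2c + 5/4, a - 71/5b + 42/5c - 66/5}.

These coincide, so the ideals are equal.
The choice of monomial ordering does not affect the verdict — as long as both bases are computed under the same ordering, their equality decides ideal equality.

Yes, the ideals are equal.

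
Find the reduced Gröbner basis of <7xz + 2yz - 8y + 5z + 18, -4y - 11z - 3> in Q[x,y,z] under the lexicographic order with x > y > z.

f_1 = 7xz + 2yz - 8y + 5z + 18, LT = xz.
f_2 = -4y - 11z - 3, LT = y.

The S-polynomials (S(f_1,f_2)) all reduce to 0 modulo the current basis, so we have a Gröbner basis.

G = {xz - 11/14z^2 + 51/14z + 24/7, y + 11/4z + 3/4}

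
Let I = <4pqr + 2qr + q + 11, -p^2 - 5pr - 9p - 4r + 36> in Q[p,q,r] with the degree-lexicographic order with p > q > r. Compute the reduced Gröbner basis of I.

G = {pqr + 1/2qr + 1/4q + 11/4, qr^2 - 1/6pq - 83/3qr - 11/6p - 17/12q - 55/6r - 187/12, p^2 + 5pr + 9p + 4r - 36}

f_1 = 4pqr + 2qr + q + 11, LT = pqr.
f_2 = -p^2 - 5pr - 9p - 4r + 36, LT = p^2.

S(f_1,f_2): lcm = p^2qr. S = -5pqr^2 - 17/2pqr - 4qr^2 + 1/4pq + 36qr + 11/4p.
  leading term pqr^2: subtract (-5/4r)·f_1 from -5pqr^2 - 17/2pqr - 4qr^2 + 1/4pq + 36qr + 11/4p → -17/2pqr - 3/2qr^2 + 1/4pq + 149/4qr + 11/4p + 55/4r
  leading term pqr: subtract (-17/8)·f_1 from -17/2pqr - 3/2qr^2 + 1/4pq + 149/4qr + 11/4p + 55/4r → -3/2qr^2 + 1/4pq + 83/2qr + 11/4p + 17/8q + 55/4r + 187/8
  leading term qr^2: no divisor's leading term divides it; move -3/2qr^2 to the remainder.
  leading term pq: no divisor's leading term divides it; move 1/4pq to the remainder.
  leading term qr: no divisor's leading term divides it; move 83/2qr to the remainder.
  leading term p: no divisor's leading term divides it; move 11/4p to the remainder.
  leading term q: no divisor's leading term divides it; move 17/8q to the remainder.
  leading term r: no divisor's leading term divides it; move 55/4r to the remainder.
  leading term 1: no divisor's leading term divides it; move 187/8 to the remainder.
  remainder -3/2qr^2 + 1/4pq + 83/2qr + 11/4p + 17/8q + 55/4r + 187/8 ≠ 0; add g_3 = -3/2qr^2 + 1/4pq + 83/2qr + 11/4p + 17/8q + 55/4r + 187/8 to the basis.

The other S-polynomials (S(f_1,g_3), S(f_2,g_3)) all reduce to 0 modulo the current basis, so we have a Gröbner basis.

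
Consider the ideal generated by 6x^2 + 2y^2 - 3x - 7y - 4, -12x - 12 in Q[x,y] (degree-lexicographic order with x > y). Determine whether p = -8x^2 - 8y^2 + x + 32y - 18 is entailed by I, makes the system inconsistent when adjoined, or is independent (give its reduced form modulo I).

Adjoining -8x^2 - 8y^2 + x + 32y - 18 makes the ideal the whole ring: the system is inconsistent.

First compute the reduced Gröbner basis of I by Buchberger's algorithm.
f_1 = 6x^2 + 2y^2 - 3x - 7y - 4, LT = x^2.
f_2 = -12x - 12, LT = x.

S(f_1,f_2): lcm = x^2. S = 1/3y^2 - 3/2x - 7/6y - 2/3.
  reduce S modulo (f_1, f_2):
  remainder 1/3y^2 - 7/6y + 5/6 ≠ 0; add h_3 = 1/3y^2 - 7/6y + 5/6 to the basis.

The other S-polynomials (S(f_1,h_3), S(f_2,h_3)) all reduce to 0 modulo the current basis, so we have a Gröbner basis.
Inter-reduce: drop elements whose leading term is divisible by another's, tail-reduce, and make monic.
Reduced Gröbner basis: {y^2 - 7/2y + 5/2, x + 1}.
Label its elements g_1 = y^2 - 7/2y + 5/2, g_2 = x + 1.

Reduce p = -8x^2 - 8y^2 + x + 32y - 18 modulo G:
  leading term x^2: subtract (-8x)·g_2 from -8x^2 - 8y^2 + x + 32y - 18 → -8y^2 + 9x + 32y - 18
  leading term y^2: subtract (-8)·g_1 from -8y^2 + 9x + 32y - 18 → 9x + 4y + 2
  leading term x: subtract (9)·g_2 from 9x + 4y + 2 → 4y - 7
  leading term y: no divisor's leading term divides it; move 4y to the remainder.
  leading term 1: no divisor's leading term divides it; move -7 to the remainder.
  normal form = 4y - 7.
The normal form is nonzero, so p ∉ I. Since p minus its normal form lies in I, I + (p) = I + (r) where r = 4y - 7; decide whether this ideal is the whole ring.
Run Buchberger on G together with r (pairs among the g_i already reduce to 0 since G is a Gröbner basis):
g_1 = y^2 - 7/2y + 5/2, LT = y^2.
g_2 = x + 1, LT = x.
r = 4y - 7, LT = y.

S(g_1,r): lcm = y^2. S = -7/4y + 5/2.
  reduce S modulo (g_1, g_2, r):
  remainder -9/16 ≠ 0; add m_4 = -9/16 to the basis.

The other S-polynomials (S(g_1,g_2), S(g_2,r), S(g_1,m_4), S(g_2,m_4), S(r,m_4)) all reduce to 0 modulo the current basis, so we have a Gröbner basis.
Inter-reduce: drop elements whose leading term is divisible by another's, tail-reduce, and make monic.
Reduced Gröbner basis: {1}.
The reduced Gröbner basis of I + (p) is {1}: the ideal is the whole ring, so the enlarged system has no common solution — adjoining p is inconsistent.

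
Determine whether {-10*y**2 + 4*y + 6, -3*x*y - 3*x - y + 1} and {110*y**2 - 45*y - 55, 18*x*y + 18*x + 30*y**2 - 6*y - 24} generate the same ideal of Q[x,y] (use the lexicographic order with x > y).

No, the ideals differ.

Two ideals are equal iff their reduced Gröbner bases coincide (the reduced basis is unique for a fixed ordering).
Buchberger on the first generating set:
f_1 = -10*y**2 + 4*y + 6, LT = y**2.
f_2 = -3*x*y - 3*x - y + 1, LT = x*y.

S(f_1,f_2): lcm = x*y**2. S = -7/5*x*y - 3/5*x - 1/3*y**2 + 1/3*y.
  leading term x*y: subtract (7/15)·f_2 from -7/5*x*y - 3/5*x - 1/3*y**2 + 1/3*y → 4/5*x - 1/3*y**2 + 4/5*y - 7/15
  leading term x: no divisor's leading term divides it; move 4/5*x to the remainder.
  leading term y**2: subtract (1/30)·f_1 from -1/3*y**2 + 4/5*y - 7/15 → 2/3*y - 2/3
  leading term y: no divisor's leading term divides it; move 2/3*y to the remainder.
  leading term 1: no divisor's leading term divides it; move -2/3 to the remainder.
  remainder 4/5*x + 2/3*y - 2/3 ≠ 0; add g_3 = 4/5*x + 2/3*y - 2/3 to the basis.

The other S-polynomials (S(f_1,g_3), S(f_2,g_3)) all reduce to 0 modulo the current basis, so we have a Gröbner basis.
Inter-reduce: drop elements whose leading term is divisible by another's, tail-reduce, and make monic.
Reduced Gröbner basis: {x + 5/6*y - 5/6, y**2 - 2/5*y - 3/5}.

Buchberger on the second generating set:
h_1 = 110*y**2 - 45*y - 55, LT = y**2.
h_2 = 18*x*y + 18*x + 30*y**2 - 6*y - 24, LT = x*y.

S(h_1,h_2): lcm = x*y**2. S = -31/22*x*y - 1/2*x - 5/3*y**3 + 1/3*y**2 + 4/3*y.
  leading term x*y: subtract (-31/396)·h_2 from -31/22*x*y - 1/2*x - 5/3*y**3 + 1/3*y**2 + 4/3*y → 10/11*x - 5/3*y**3 + 59/22*y**2 + 19/22*y - 62/33
  leading term x: no divisor's leading term divides it; move 10/11*x to the remainder.
  leading term y**3: subtract (-1/66*y)·h_1 from -5/3*y**3 + 59/22*y**2 + 19/22*y - 62/33 → 2*y**2 + 1/33*y - 62/33
  leading term y**2: subtract (1/55)·h_1 from 2*y**2 + 1/33*y - 62/33 → 28/33*y - 29/33
  leading term y: no divisor's leading term divides it; move 28/33*y to the remainder.
  leading term 1: no divisor's leading term divides it; move -29/33 to the remainder.
  remainder 10/11*x + 28/33*y - 29/33 ≠ 0; add k_3 = 10/11*x + 28/33*y - 29/33 to the basis.

The other S-polynomials (S(h_1,k_3), S(h_2,k_3)) all reduce to 0 modulo the current basis, so we have a Gröbner basis.
Inter-reduce: drop elements whose leading term is divisible by another's, tail-reduce, and make monic.
Reduced Gröbner basis: {x + 14/15*y - 29/30, y**2 - 9/22*y - 1/2}.

These differ, so the ideals are not equal.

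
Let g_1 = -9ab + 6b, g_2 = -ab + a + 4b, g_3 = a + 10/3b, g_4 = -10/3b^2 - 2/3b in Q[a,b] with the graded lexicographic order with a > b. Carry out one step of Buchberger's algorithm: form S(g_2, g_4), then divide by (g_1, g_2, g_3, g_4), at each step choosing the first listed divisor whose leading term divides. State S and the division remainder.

lcm(LM(g_2), LM(g_4)) = ab^2.
S = (lcm/LT(g_2))·g_2 − (lcm/LT(g_4))·g_4 = -6/5ab - 4b^2.
Reduce S modulo (g_1, g_2, g_3, g_4) in that order:
  leading term ab: subtract (2/15)·g_1 from -6/5ab - 4b^2 → -4b^2 - 4/5b
  leading term b^2: subtract (6/5)·g_4 from -4b^2 - 4/5b → 0
The remainder is 0, so this S-polynomial contributes no new basis element.

S(g_2, g_4) = -6/5ab - 4b^2; remainder on division = 0.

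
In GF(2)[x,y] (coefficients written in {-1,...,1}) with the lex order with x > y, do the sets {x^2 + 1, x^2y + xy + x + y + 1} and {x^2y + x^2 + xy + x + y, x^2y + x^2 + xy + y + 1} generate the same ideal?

Equality of ideals is decidable: compute both reduced Gröbner bases (unique for the ordering) and check whether they agree.
Buchberger on the first generating set:
f_1 = x^2 + 1, LT = x^2.
f_2 = x^2y + xy + x + y + 1, LT = x^2y.

S(f_1,f_2): lcm = x^2y. S = xy + x + 1.
  leading term xy: no divisor's leading term divides it; move xy to the remainder.
  leading term x: no divisor's leading term divides it; move x to the remainder.
  leading term 1: no divisor's leading term divides it; move 1 to the remainder.
  remainder xy + x + 1 ≠ 0; add g_3 = xy + x + 1 to the basis.

S(f_1,g_3): lcm = x^2y. S = x^2 + x + y.
  leading term x^2: subtract (1)·f_1 from x^2 + x + y → x + y + 1
  leading term x: no divisor's leading term divides it; move x to the remainder.
  leading term y: no divisor's leading term divides it; move y to the remainder.
  leading term 1: no divisor's leading term divides it; move 1 to the remainder.
  remainder x + y + 1 ≠ 0; add g_4 = x + y + 1 to the basis.

S(f_2,g_3): lcm = x^2y. S = x^2 + xy + y + 1.
  leading term x^2: subtract (1)·f_1 from x^2 + xy + y + 1 → xy + y
  leading term xy: subtract (1)·g_3 from xy + y → x + y + 1
  leading term x: subtract (1)·g_4 from x + y + 1 → 0
  remainder 0.

S(f_1,g_4): lcm = x^2. S = xy + x + 1.
  leading term xy: subtract (1)·g_3 from xy + x + 1 → 0
  remainder 0.

S(f_2,g_4): lcm = x^2y. S = xy^2 + x + y + 1.
  leading term xy^2: subtract (y)·g_3 from xy^2 + x + y + 1 → xy + x + 1
  leading term xy: subtract (1)·g_3 from xy + x + 1 → 0
  remainder 0.

S(g_3,g_4): lcm = xy. S = x + y^2 + y + 1.
  leading term x: subtract (1)·g_4 from x + y^2 + y + 1 → y^2
  leading term y^2: no divisor's leading term divides it; move y^2 to the remainder.
  remainder y^2 ≠ 0; add g_5 = y^2 to the basis.

S(f_1,g_5): leading monomials are coprime, so the S-polynomial reduces to 0 (Buchberger's first criterion).
S(f_2,g_5): lcm = x^2y^2. S = xy^2 + xy + y^2 + y.
  leading term xy^2: subtract (y)·g_3 from xy^2 + xy + y^2 + y → y^2
  leading term y^2: subtract (1)·g_5 from y^2 → 0
  remainder 0.

S(g_3,g_5): lcm = xy^2. S = xy + y.
  leading term xy: subtract (1)·g_3 from xy + y → x + y + 1
  leading term x: subtract (1)·g_4 from x + y + 1 → 0
  remainder 0.

S(g_4,g_5): leading monomials are coprime, so the S-polynomial reduces to 0 (Buchberger's first criterion).
Every S-polynomial of the final basis reduces to 0, so we have a Gröbner basis.
Inter-reduce: drop elements whose leading term is divisible by another's, tail-reduce, and make monic.
Reduced Gröbner basis: {x + y + 1, y^2}.

Buchberger on the second generating set:
h_1 = x^2y + x^2 + xy + x + y, LT = x^2y.
h_2 = x^2y + x^2 + xy + y + 1, LT = x^2y.

S(h_1,h_2): lcm = x^2y. S = x + 1.
  leading term x: no divisor's leading term divides it; move x to the remainder.
  leading term 1: no divisor's leading term divides it; move 1 to the remainder.
  remainder x + 1 ≠ 0; add k_3 = x + 1 to the basis.

S(h_1,k_3): lcm = x^2y. S = x^2 + x + y.
  leading term x^2: subtract (x)·k_3 from x^2 + x + y → y
  leading term y: no divisor's leading term divides it; move y to the remainder.
  remainder y ≠ 0; add k_4 = y to the basis.

S(h_2,k_3): lcm = x^2y. S = x^2 + y + 1.
  leading term x^2: subtract (x)·k_3 from x^2 + y + 1 → x + y + 1
  leading term x: subtract (1)·k_3 from x + y + 1 → y
  leading term y: subtract (1)·k_4 from y → 0
  remainder 0.

S(h_1,k_4): lcm = x^2y. S = x^2 + xy + x + y.
  leading term x^2: subtract (x)·k_3 from x^2 + xy + x + y → xy + y
  leading term xy: subtract (y)·k_3 from xy + y → 0
  remainder 0.

S(h_2,k_4): lcm = x^2y. S = x^2 + xy + y + 1.
  leading term x^2: subtract (x)·k_3 from x^2 + xy + y + 1 → xy + x + y + 1
  leading term xy: subtract (y)·k_3 from xy + x + y + 1 → x + 1
  leading term x: subtract (1)·k_3 from x + 1 → 0
  remainder 0.

S(k_3,k_4): leading monomials are coprime, so the S-polynomial reduces to 0 (Buchberger's first criterion).
Every S-polynomial of the final basis reduces to 0, so we have a Gröbner basis.
Inter-reduce: drop elements whose leading term is divisible by another's, tail-reduce, and make monic.
Reduced Gröbner basis: {x + 1, y}.

These differ, so the ideals are not equal.

No, the ideals differ.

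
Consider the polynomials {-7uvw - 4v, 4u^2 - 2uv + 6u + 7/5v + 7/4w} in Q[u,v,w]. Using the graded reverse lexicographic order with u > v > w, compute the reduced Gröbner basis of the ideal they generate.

f_1 = -7uvw - 4v, LT = uvw.
f_2 = 4u^2 - 2uv + 6u + 7/5v + 7/4w, LT = u^2.

S(f_1,f_2): lcm = u^2vw. S = 1/2uv^2w - 3/2uvw - 7/20v^2w - 7/16vw^2 + 4/7uv.
  leading term uv^2w: subtract (-1/14v)·f_1 from 1/2uv^2w - 3/2uvw - 7/20v^2w - 7/16vw^2 + 4/7uv → -3/2uvw - 7/20v^2w - 7/16vw^2 + 4/7uv - 2/7v^2
  leading term uvw: subtract (3/14)·f_1 from -3/2uvw - 7/20v^2w - 7/16vw^2 + 4/7uv - 2/7v^2 → -7/20v^2w - 7/16vw^2 + 4/7uv - 2/7v^2 + 6/7v
  leading term v^2w: no divisor's leading term divides it; move -7/20v^2w to the remainder.
  leading term vw^2: no divisor's leading term divides it; move -7/16vw^2 to the remainder.
  leading term uv: no divisor's leading term divides it; move 4/7uv to the remainder.
  leading term v^2: no divisor's leading term divides it; move -2/7v^2 to the remainder.
  leading term v: no divisor's leading term divides it; move 6/7v to the remainder.
  remainder -7/20v^2w - 7/16vw^2 + 4/7uv - 2/7v^2 + 6/7v ≠ 0; add g_3 = -7/20v^2w - 7/16vw^2 + 4/7uv - 2/7v^2 + 6/7v to the basis.

The other S-polynomials (S(f_1,g_3), S(f_2,g_3)) all reduce to 0 modulo the current basis, so we have a Gröbner basis.

G = {uvw + 4/7v, v^2w + 5/4vw^2 - 80/49uv + 40/49v^2 - 120/49v, u^2 - 1/2uv + 3/2u + 7/20v + 7/16w}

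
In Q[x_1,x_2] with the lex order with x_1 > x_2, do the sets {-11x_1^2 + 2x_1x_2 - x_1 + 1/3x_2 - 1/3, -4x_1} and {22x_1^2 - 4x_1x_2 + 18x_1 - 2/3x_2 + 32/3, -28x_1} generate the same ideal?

Two ideals are equal iff their reduced Gröbner bases coincide (the reduced basis is unique for a fixed ordering).
Buchberger on the first generating set:
f_1 = -11x_1^2 + 2x_1x_2 - x_1 + 1/3x_2 - 1/3, LT = x_1^2.
f_2 = -4x_1, LT = x_1.

S(f_1,f_2): lcm = x_1^2. S = -2/11x_1x_2 + 1/11x_1 - 1/33x_2 + 1/33.
  leading term x_1x_2: subtract (1/22x_2)·f_2 from -2/11x_1x_2 + 1/11x_1 - 1/33x_2 + 1/33 → 1/11x_1 - 1/33x_2 + 1/33
  leading term x_1: subtract (-1/44)·f_2 from 1/11x_1 - 1/33x_2 + 1/33 → -1/33x_2 + 1/33
  leading term x_2: no divisor's leading term divides it; move -1/33x_2 to the remainder.
  leading term 1: no divisor's leading term divides it; move 1/33 to the remainder.
  remainder -1/33x_2 + 1/33 ≠ 0; add g_3 = -1/33x_2 + 1/33 to the basis.

The other S-polynomials (S(f_1,g_3), S(f_2,g_3)) all reduce to 0 modulo the current basis, so we have a Gröbner basis.
Inter-reduce: drop elements whose leading term is divisible by another's, tail-reduce, and make monic.
Reduced Gröbner basis: {x_1, x_2 - 1}.

Buchberger on the second generating set:
h_1 = 22x_1^2 - 4x_1x_2 + 18x_1 - 2/3x_2 + 32/3, LT = x_1^2.
h_2 = -28x_1, LT = x_1.

S(h_1,h_2): lcm = x_1^2. S = -2/11x_1x_2 + 9/11x_1 - 1/33x_2 + 16/33.
  leading term x_1x_2: subtract (1/154x_2)·h_2 from -2/11x_1x_2 + 9/11x_1 - 1/33x_2 + 16/33 → 9/11x_1 - 1/33x_2 + 16/33
  leading term x_1: subtract (-9/308)·h_2 from 9/11x_1 - 1/33x_2 + 16/33 → -1/33x_2 + 16/33
  leading term x_2: no divisor's leading term divides it; move -1/33x_2 to the remainder.
  leading term 1: no divisor's leading term divides it; move 16/33 to the remainder.
  remainder -1/33x_2 + 16/33 ≠ 0; add k_3 = -1/33x_2 + 16/33 to the basis.

The other S-polynomials (S(h_1,k_3), S(h_2,k_3)) all reduce to 0 modulo the current basis, so we have a Gröbner basis.
Inter-reduce: drop elements whose leading term is divisible by another's, tail-reduce, and make monic.
Reduced Gröbner basis: {x_1, x_2 - 16}.

The bases are distinct; the ideals are different.

No, the ideals differ.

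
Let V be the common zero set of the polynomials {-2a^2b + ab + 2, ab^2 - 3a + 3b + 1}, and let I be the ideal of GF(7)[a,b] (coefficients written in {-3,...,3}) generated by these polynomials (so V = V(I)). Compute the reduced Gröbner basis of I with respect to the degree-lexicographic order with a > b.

G = {b^3 + 3b^2 + 2a + b - 1, a^2 + 3b^2, ab + 3b^2 + 2a + b + 1}

f_1 = -2a^2b + ab + 2, LT = a^2b.
f_2 = ab^2 - 3a + 3b + 1, LT = ab^2.

S(f_1,f_2): lcm = a^2b^2. S = 3ab^2 + 3a^2 - 3ab - a - b.
  leading term ab^2: subtract (3)·f_2 from 3ab^2 + 3a^2 - 3ab - a - b → 3a^2 - 3ab + a - 3b - 3
  leading term a^2: no divisor's leading term divides it; move 3a^2 to the remainder.
  leading term ab: no divisor's leading term divides it; move -3ab to the remainder.
  leading term a: no divisor's leading term divides it; move a to the remainder.
  leading term b: no divisor's leading term divides it; move -3b to the remainder.
  leading term 1: no divisor's leading term divides it; move -3 to the remainder.
  remainder 3a^2 - 3ab + a - 3b - 3 ≠ 0; add g_3 = 3a^2 - 3ab + a - 3b - 3 to the basis.

S(f_1,g_3): lcm = a^2b. S = ab^2 - 2ab + b^2 + b - 1.
  leading term ab^2: subtract (1)·f_2 from ab^2 - 2ab + b^2 + b - 1 → -2ab + b^2 + 3a - 2b - 2
  leading term ab: no divisor's leading term divides it; move -2ab to the remainder.
  leading term b^2: no divisor's leading term divides it; move b^2 to the remainder.
  leading term a: no divisor's leading term divides it; move 3a to the remainder.
  leading term b: no divisor's leading term divides it; move -2b to the remainder.
  leading term 1: no divisor's leading term divides it; move -2 to the remainder.
  remainder -2ab + b^2 + 3a - 2b - 2 ≠ 0; add g_4 = -2ab + b^2 + 3a - 2b - 2 to the basis.

S(f_2,g_3): lcm = a^2b^2. S = ab^3 + 2ab^2 + b^3 - 3a^2 + 3ab + b^2 + a.
  leading term ab^3: subtract (b)·f_2 from ab^3 + 2ab^2 + b^3 - 3a^2 + 3ab + b^2 + a → 2ab^2 + b^3 - 3a^2 - ab - 2b^2 + a - b
  leading term ab^2: subtract (2)·f_2 from 2ab^2 + b^3 - 3a^2 - ab - 2b^2 + a - b → b^3 - 3a^2 - ab - 2b^2 - 2
  leading term b^3: no divisor's leading term divides it; move b^3 to the remainder.
  leading term a^2: subtract (-1)·g_3 from -3a^2 - ab - 2b^2 - 2 → 3ab - 2b^2 + a - 3b + 2
  leading term ab: subtract (2)·g_4 from 3ab - 2b^2 + a - 3b + 2 → 3b^2 + 2a + b - 1
  leading term b^2: no divisor's leading term divides it; move 3b^2 to the remainder.
  leading term a: no divisor's leading term divides it; move 2a to the remainder.
  leading term b: no divisor's leading term divides it; move b to the remainder.
  leading term 1: no divisor's leading term divides it; move -1 to the remainder.
  remainder b^3 + 3b^2 + 2a + b - 1 ≠ 0; add g_5 = b^3 + 3b^2 + 2a + b - 1 to the basis.

The other S-polynomials (S(f_1,g_4), S(f_2,g_4), S(g_3,g_4), S(f_1,g_5), S(f_2,g_5), S(g_3,g_5), S(g_4,g_5)) all reduce to 0 modulo the current basis, so we have a Gröbner basis.
Inter-reduce: drop elements whose leading term is divisible by another's, tail-reduce, and make monic.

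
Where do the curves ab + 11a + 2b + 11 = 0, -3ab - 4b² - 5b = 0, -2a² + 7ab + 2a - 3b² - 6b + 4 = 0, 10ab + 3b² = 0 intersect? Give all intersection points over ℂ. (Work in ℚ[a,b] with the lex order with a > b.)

{(-1, 0)}

Compute a lex Gröbner basis by Buchberger's algorithm.
f_1 = ab + 11a + 2b + 11, LT = ab.
f_2 = -3ab - 4b² - 5b, LT = ab.
f_3 = -2a² + 7ab + 2a - 3b² - 6b + 4, LT = a².
f_4 = 10ab + 3b², LT = ab.

S(f_1,f_2): lcm = ab. S = 11a - 4/3b² + ⅓b + 11.
  reduce S modulo (f_1, f_2, f_3, f_4):
  remainder 11a - 4/3b² + ⅓b + 11 ≠ 0; add h_5 = 11a - 4/3b² + ⅓b + 11 to the basis.

S(f_1,f_3): lcm = a²b. S = 11a² + 7/2ab² + 3ab + 11a - 3/2b³ - 3b² + 2b.
  reduce S modulo (f_1, f_2, f_3, f_4, h_5):
  remainder -3/2b³ - 167/6b² - 451/6b ≠ 0; add h_6 = -3/2b³ - 167/6b² - 451/6b to the basis.

S(f_1,f_4): lcm = ab. S = 11a - 3/10b² + 2b + 11.
  reduce S modulo (f_1, f_2, f_3, f_4, h_5, h_6):
  remainder 31/30b² + 5/3b ≠ 0; add h_7 = 31/30b² + 5/3b to the basis.

S(f_2,f_3): lcm = a²b. S = 29/6ab² + 8/3ab - 3/2b³ - 3b² + 2b.
  reduce S modulo (f_1, f_2, f_3, f_4, h_5, h_6, h_7):
  remainder -4631/186b ≠ 0; add h_8 = -4631/186b to the basis.

The other S-polynomials (S(f_2,f_4), S(f_3,f_4), S(f_1,h_5), S(f_2,h_5), S(f_3,h_5), S(f_4,h_5), S(f_1,h_6), S(f_2,h_6), S(f_3,h_6), S(f_4,h_6), S(h_5,h_6), S(f_1,h_7), S(f_2,h_7), S(f_3,h_7), S(f_4,h_7), S(h_5,h_7), S(h_6,h_7), S(f_1,h_8), S(f_2,h_8), S(f_3,h_8), S(f_4,h_8), S(h_5,h_8), S(h_6,h_8), S(h_7,h_8)) all reduce to 0 modulo the current basis, so we have a Gröbner basis.
Inter-reduce: drop elements whose leading term is divisible by another's, tail-reduce, and make monic.
Reduced Gröbner basis: {a + 1, b}.

Since the basis is lex-ordered, b is univariate in b. Its roots are {0}. Back-substituting each root into the other basis elements fixes the other coordinates.
  b = 0: the earlier basis element becomes a + 1 = 0, giving a = -1 — point (-1, 0).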